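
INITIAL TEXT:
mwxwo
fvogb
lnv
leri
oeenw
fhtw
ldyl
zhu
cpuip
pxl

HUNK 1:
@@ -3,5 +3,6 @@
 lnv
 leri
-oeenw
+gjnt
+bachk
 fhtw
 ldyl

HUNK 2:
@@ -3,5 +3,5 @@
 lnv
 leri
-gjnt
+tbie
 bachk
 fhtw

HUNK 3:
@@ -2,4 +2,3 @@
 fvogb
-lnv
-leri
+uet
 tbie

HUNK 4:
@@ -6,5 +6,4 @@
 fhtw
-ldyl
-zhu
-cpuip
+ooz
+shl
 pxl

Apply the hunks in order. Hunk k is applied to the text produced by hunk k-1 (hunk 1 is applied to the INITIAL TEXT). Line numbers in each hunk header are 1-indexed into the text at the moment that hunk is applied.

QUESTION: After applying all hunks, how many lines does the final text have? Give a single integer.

Answer: 9

Derivation:
Hunk 1: at line 3 remove [oeenw] add [gjnt,bachk] -> 11 lines: mwxwo fvogb lnv leri gjnt bachk fhtw ldyl zhu cpuip pxl
Hunk 2: at line 3 remove [gjnt] add [tbie] -> 11 lines: mwxwo fvogb lnv leri tbie bachk fhtw ldyl zhu cpuip pxl
Hunk 3: at line 2 remove [lnv,leri] add [uet] -> 10 lines: mwxwo fvogb uet tbie bachk fhtw ldyl zhu cpuip pxl
Hunk 4: at line 6 remove [ldyl,zhu,cpuip] add [ooz,shl] -> 9 lines: mwxwo fvogb uet tbie bachk fhtw ooz shl pxl
Final line count: 9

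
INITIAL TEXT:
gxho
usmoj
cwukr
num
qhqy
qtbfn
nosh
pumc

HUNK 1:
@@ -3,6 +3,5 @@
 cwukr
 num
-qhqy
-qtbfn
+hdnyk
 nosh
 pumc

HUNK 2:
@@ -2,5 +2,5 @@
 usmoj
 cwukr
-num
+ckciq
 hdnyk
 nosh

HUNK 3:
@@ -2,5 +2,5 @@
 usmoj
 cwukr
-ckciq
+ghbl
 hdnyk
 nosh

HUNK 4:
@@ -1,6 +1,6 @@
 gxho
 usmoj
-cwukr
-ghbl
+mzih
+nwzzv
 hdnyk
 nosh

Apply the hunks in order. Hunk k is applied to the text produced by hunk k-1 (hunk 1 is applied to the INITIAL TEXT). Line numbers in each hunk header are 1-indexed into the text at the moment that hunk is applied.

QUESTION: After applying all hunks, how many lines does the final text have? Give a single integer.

Answer: 7

Derivation:
Hunk 1: at line 3 remove [qhqy,qtbfn] add [hdnyk] -> 7 lines: gxho usmoj cwukr num hdnyk nosh pumc
Hunk 2: at line 2 remove [num] add [ckciq] -> 7 lines: gxho usmoj cwukr ckciq hdnyk nosh pumc
Hunk 3: at line 2 remove [ckciq] add [ghbl] -> 7 lines: gxho usmoj cwukr ghbl hdnyk nosh pumc
Hunk 4: at line 1 remove [cwukr,ghbl] add [mzih,nwzzv] -> 7 lines: gxho usmoj mzih nwzzv hdnyk nosh pumc
Final line count: 7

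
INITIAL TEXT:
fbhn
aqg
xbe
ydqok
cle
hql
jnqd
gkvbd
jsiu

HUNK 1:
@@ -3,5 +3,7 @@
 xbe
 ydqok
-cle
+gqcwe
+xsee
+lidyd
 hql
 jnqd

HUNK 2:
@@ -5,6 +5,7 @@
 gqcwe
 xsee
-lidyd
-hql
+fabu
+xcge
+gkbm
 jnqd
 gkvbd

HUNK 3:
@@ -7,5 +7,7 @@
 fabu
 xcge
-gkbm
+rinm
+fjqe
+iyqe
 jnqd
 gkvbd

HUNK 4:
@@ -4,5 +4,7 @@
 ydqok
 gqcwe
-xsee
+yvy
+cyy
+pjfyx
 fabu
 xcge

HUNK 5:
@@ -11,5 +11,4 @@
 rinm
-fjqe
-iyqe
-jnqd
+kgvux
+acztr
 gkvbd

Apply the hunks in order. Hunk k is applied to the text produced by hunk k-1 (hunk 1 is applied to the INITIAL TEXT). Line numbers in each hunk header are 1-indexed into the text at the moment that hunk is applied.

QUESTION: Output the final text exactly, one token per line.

Hunk 1: at line 3 remove [cle] add [gqcwe,xsee,lidyd] -> 11 lines: fbhn aqg xbe ydqok gqcwe xsee lidyd hql jnqd gkvbd jsiu
Hunk 2: at line 5 remove [lidyd,hql] add [fabu,xcge,gkbm] -> 12 lines: fbhn aqg xbe ydqok gqcwe xsee fabu xcge gkbm jnqd gkvbd jsiu
Hunk 3: at line 7 remove [gkbm] add [rinm,fjqe,iyqe] -> 14 lines: fbhn aqg xbe ydqok gqcwe xsee fabu xcge rinm fjqe iyqe jnqd gkvbd jsiu
Hunk 4: at line 4 remove [xsee] add [yvy,cyy,pjfyx] -> 16 lines: fbhn aqg xbe ydqok gqcwe yvy cyy pjfyx fabu xcge rinm fjqe iyqe jnqd gkvbd jsiu
Hunk 5: at line 11 remove [fjqe,iyqe,jnqd] add [kgvux,acztr] -> 15 lines: fbhn aqg xbe ydqok gqcwe yvy cyy pjfyx fabu xcge rinm kgvux acztr gkvbd jsiu

Answer: fbhn
aqg
xbe
ydqok
gqcwe
yvy
cyy
pjfyx
fabu
xcge
rinm
kgvux
acztr
gkvbd
jsiu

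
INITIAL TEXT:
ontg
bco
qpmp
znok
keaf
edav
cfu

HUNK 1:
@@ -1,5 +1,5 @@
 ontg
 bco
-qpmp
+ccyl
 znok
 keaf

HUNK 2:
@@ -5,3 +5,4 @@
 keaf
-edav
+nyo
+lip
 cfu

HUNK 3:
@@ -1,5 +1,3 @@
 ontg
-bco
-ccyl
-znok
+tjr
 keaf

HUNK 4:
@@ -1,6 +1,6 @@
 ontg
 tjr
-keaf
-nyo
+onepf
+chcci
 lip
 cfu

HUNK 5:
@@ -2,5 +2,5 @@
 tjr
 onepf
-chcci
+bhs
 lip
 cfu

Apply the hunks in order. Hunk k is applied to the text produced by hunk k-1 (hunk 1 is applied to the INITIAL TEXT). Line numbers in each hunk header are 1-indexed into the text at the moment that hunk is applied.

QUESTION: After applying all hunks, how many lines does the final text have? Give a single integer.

Hunk 1: at line 1 remove [qpmp] add [ccyl] -> 7 lines: ontg bco ccyl znok keaf edav cfu
Hunk 2: at line 5 remove [edav] add [nyo,lip] -> 8 lines: ontg bco ccyl znok keaf nyo lip cfu
Hunk 3: at line 1 remove [bco,ccyl,znok] add [tjr] -> 6 lines: ontg tjr keaf nyo lip cfu
Hunk 4: at line 1 remove [keaf,nyo] add [onepf,chcci] -> 6 lines: ontg tjr onepf chcci lip cfu
Hunk 5: at line 2 remove [chcci] add [bhs] -> 6 lines: ontg tjr onepf bhs lip cfu
Final line count: 6

Answer: 6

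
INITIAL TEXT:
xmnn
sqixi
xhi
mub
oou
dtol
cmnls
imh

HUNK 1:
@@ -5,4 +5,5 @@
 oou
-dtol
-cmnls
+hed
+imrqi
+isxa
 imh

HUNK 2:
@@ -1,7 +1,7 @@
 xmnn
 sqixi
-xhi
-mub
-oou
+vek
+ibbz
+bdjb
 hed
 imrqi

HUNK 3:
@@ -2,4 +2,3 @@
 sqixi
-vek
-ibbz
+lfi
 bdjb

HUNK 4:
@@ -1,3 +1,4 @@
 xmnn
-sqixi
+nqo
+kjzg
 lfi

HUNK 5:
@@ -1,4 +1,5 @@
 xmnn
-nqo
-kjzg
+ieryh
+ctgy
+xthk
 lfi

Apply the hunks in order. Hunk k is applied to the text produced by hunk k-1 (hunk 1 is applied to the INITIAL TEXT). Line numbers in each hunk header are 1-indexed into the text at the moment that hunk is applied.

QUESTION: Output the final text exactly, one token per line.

Hunk 1: at line 5 remove [dtol,cmnls] add [hed,imrqi,isxa] -> 9 lines: xmnn sqixi xhi mub oou hed imrqi isxa imh
Hunk 2: at line 1 remove [xhi,mub,oou] add [vek,ibbz,bdjb] -> 9 lines: xmnn sqixi vek ibbz bdjb hed imrqi isxa imh
Hunk 3: at line 2 remove [vek,ibbz] add [lfi] -> 8 lines: xmnn sqixi lfi bdjb hed imrqi isxa imh
Hunk 4: at line 1 remove [sqixi] add [nqo,kjzg] -> 9 lines: xmnn nqo kjzg lfi bdjb hed imrqi isxa imh
Hunk 5: at line 1 remove [nqo,kjzg] add [ieryh,ctgy,xthk] -> 10 lines: xmnn ieryh ctgy xthk lfi bdjb hed imrqi isxa imh

Answer: xmnn
ieryh
ctgy
xthk
lfi
bdjb
hed
imrqi
isxa
imh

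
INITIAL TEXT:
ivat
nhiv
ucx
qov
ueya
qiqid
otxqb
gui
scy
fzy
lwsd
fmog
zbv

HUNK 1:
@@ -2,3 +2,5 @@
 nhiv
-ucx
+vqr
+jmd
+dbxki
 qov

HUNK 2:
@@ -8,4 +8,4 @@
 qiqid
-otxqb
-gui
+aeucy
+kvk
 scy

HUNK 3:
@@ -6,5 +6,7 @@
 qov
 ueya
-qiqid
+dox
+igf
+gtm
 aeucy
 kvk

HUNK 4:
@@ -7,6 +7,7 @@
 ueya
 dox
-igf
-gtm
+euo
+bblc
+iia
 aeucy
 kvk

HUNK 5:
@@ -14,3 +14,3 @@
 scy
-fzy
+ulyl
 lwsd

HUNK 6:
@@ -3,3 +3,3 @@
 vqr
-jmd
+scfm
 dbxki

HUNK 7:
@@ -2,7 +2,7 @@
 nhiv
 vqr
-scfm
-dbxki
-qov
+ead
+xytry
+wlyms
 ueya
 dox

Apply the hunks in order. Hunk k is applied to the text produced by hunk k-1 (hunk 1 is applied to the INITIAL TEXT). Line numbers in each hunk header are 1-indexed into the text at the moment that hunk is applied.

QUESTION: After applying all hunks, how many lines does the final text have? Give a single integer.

Answer: 18

Derivation:
Hunk 1: at line 2 remove [ucx] add [vqr,jmd,dbxki] -> 15 lines: ivat nhiv vqr jmd dbxki qov ueya qiqid otxqb gui scy fzy lwsd fmog zbv
Hunk 2: at line 8 remove [otxqb,gui] add [aeucy,kvk] -> 15 lines: ivat nhiv vqr jmd dbxki qov ueya qiqid aeucy kvk scy fzy lwsd fmog zbv
Hunk 3: at line 6 remove [qiqid] add [dox,igf,gtm] -> 17 lines: ivat nhiv vqr jmd dbxki qov ueya dox igf gtm aeucy kvk scy fzy lwsd fmog zbv
Hunk 4: at line 7 remove [igf,gtm] add [euo,bblc,iia] -> 18 lines: ivat nhiv vqr jmd dbxki qov ueya dox euo bblc iia aeucy kvk scy fzy lwsd fmog zbv
Hunk 5: at line 14 remove [fzy] add [ulyl] -> 18 lines: ivat nhiv vqr jmd dbxki qov ueya dox euo bblc iia aeucy kvk scy ulyl lwsd fmog zbv
Hunk 6: at line 3 remove [jmd] add [scfm] -> 18 lines: ivat nhiv vqr scfm dbxki qov ueya dox euo bblc iia aeucy kvk scy ulyl lwsd fmog zbv
Hunk 7: at line 2 remove [scfm,dbxki,qov] add [ead,xytry,wlyms] -> 18 lines: ivat nhiv vqr ead xytry wlyms ueya dox euo bblc iia aeucy kvk scy ulyl lwsd fmog zbv
Final line count: 18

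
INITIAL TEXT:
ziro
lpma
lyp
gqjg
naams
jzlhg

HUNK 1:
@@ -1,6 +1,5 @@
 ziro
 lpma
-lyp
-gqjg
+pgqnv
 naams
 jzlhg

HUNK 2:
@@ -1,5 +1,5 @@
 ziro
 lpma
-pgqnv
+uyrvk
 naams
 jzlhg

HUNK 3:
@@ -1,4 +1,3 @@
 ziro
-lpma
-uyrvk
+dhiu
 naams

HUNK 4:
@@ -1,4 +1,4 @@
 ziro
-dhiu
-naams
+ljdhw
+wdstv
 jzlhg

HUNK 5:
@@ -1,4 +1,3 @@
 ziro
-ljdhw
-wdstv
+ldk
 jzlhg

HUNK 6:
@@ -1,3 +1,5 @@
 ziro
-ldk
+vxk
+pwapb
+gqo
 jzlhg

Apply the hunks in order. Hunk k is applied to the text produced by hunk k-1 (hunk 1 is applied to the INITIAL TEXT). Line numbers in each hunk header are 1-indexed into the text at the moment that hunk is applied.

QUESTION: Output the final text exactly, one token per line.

Hunk 1: at line 1 remove [lyp,gqjg] add [pgqnv] -> 5 lines: ziro lpma pgqnv naams jzlhg
Hunk 2: at line 1 remove [pgqnv] add [uyrvk] -> 5 lines: ziro lpma uyrvk naams jzlhg
Hunk 3: at line 1 remove [lpma,uyrvk] add [dhiu] -> 4 lines: ziro dhiu naams jzlhg
Hunk 4: at line 1 remove [dhiu,naams] add [ljdhw,wdstv] -> 4 lines: ziro ljdhw wdstv jzlhg
Hunk 5: at line 1 remove [ljdhw,wdstv] add [ldk] -> 3 lines: ziro ldk jzlhg
Hunk 6: at line 1 remove [ldk] add [vxk,pwapb,gqo] -> 5 lines: ziro vxk pwapb gqo jzlhg

Answer: ziro
vxk
pwapb
gqo
jzlhg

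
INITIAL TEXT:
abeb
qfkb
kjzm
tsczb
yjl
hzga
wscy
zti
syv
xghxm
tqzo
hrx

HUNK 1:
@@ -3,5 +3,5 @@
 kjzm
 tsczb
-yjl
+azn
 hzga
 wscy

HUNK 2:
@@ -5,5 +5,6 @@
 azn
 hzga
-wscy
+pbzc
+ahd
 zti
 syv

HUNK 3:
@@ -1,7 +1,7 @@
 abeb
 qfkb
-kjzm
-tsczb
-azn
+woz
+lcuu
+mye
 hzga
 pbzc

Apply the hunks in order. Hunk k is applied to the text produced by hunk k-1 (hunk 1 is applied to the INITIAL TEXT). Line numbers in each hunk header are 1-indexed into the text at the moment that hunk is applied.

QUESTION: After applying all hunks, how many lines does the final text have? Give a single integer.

Answer: 13

Derivation:
Hunk 1: at line 3 remove [yjl] add [azn] -> 12 lines: abeb qfkb kjzm tsczb azn hzga wscy zti syv xghxm tqzo hrx
Hunk 2: at line 5 remove [wscy] add [pbzc,ahd] -> 13 lines: abeb qfkb kjzm tsczb azn hzga pbzc ahd zti syv xghxm tqzo hrx
Hunk 3: at line 1 remove [kjzm,tsczb,azn] add [woz,lcuu,mye] -> 13 lines: abeb qfkb woz lcuu mye hzga pbzc ahd zti syv xghxm tqzo hrx
Final line count: 13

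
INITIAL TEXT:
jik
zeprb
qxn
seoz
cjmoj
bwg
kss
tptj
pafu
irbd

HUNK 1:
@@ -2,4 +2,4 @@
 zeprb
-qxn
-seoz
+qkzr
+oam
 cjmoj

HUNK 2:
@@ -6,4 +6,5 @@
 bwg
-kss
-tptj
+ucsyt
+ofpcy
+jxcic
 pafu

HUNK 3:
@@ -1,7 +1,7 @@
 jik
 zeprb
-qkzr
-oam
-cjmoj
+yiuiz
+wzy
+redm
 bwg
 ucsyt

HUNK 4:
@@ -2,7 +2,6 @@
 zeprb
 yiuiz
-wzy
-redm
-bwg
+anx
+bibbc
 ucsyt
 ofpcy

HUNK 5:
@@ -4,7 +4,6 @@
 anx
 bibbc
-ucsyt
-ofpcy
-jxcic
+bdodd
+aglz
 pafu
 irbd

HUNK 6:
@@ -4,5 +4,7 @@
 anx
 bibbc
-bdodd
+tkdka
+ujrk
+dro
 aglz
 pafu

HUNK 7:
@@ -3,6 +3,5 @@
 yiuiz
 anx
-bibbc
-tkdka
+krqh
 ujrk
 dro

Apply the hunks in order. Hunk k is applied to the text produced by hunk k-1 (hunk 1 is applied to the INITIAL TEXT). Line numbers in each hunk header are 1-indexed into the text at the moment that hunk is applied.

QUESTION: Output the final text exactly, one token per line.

Hunk 1: at line 2 remove [qxn,seoz] add [qkzr,oam] -> 10 lines: jik zeprb qkzr oam cjmoj bwg kss tptj pafu irbd
Hunk 2: at line 6 remove [kss,tptj] add [ucsyt,ofpcy,jxcic] -> 11 lines: jik zeprb qkzr oam cjmoj bwg ucsyt ofpcy jxcic pafu irbd
Hunk 3: at line 1 remove [qkzr,oam,cjmoj] add [yiuiz,wzy,redm] -> 11 lines: jik zeprb yiuiz wzy redm bwg ucsyt ofpcy jxcic pafu irbd
Hunk 4: at line 2 remove [wzy,redm,bwg] add [anx,bibbc] -> 10 lines: jik zeprb yiuiz anx bibbc ucsyt ofpcy jxcic pafu irbd
Hunk 5: at line 4 remove [ucsyt,ofpcy,jxcic] add [bdodd,aglz] -> 9 lines: jik zeprb yiuiz anx bibbc bdodd aglz pafu irbd
Hunk 6: at line 4 remove [bdodd] add [tkdka,ujrk,dro] -> 11 lines: jik zeprb yiuiz anx bibbc tkdka ujrk dro aglz pafu irbd
Hunk 7: at line 3 remove [bibbc,tkdka] add [krqh] -> 10 lines: jik zeprb yiuiz anx krqh ujrk dro aglz pafu irbd

Answer: jik
zeprb
yiuiz
anx
krqh
ujrk
dro
aglz
pafu
irbd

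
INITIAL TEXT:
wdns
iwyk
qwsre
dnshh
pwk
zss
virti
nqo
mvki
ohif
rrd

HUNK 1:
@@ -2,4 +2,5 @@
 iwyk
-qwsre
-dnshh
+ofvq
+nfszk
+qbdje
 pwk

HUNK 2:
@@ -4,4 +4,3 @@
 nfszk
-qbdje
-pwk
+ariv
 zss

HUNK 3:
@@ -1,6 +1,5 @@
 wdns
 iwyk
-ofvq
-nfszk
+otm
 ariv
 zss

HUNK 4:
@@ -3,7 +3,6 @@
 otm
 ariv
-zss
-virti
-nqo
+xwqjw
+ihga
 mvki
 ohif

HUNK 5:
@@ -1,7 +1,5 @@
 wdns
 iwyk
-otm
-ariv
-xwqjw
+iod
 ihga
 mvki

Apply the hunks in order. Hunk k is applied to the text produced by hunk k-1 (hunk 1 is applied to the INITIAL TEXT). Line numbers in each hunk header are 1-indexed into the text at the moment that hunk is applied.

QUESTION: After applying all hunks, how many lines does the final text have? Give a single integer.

Hunk 1: at line 2 remove [qwsre,dnshh] add [ofvq,nfszk,qbdje] -> 12 lines: wdns iwyk ofvq nfszk qbdje pwk zss virti nqo mvki ohif rrd
Hunk 2: at line 4 remove [qbdje,pwk] add [ariv] -> 11 lines: wdns iwyk ofvq nfszk ariv zss virti nqo mvki ohif rrd
Hunk 3: at line 1 remove [ofvq,nfszk] add [otm] -> 10 lines: wdns iwyk otm ariv zss virti nqo mvki ohif rrd
Hunk 4: at line 3 remove [zss,virti,nqo] add [xwqjw,ihga] -> 9 lines: wdns iwyk otm ariv xwqjw ihga mvki ohif rrd
Hunk 5: at line 1 remove [otm,ariv,xwqjw] add [iod] -> 7 lines: wdns iwyk iod ihga mvki ohif rrd
Final line count: 7

Answer: 7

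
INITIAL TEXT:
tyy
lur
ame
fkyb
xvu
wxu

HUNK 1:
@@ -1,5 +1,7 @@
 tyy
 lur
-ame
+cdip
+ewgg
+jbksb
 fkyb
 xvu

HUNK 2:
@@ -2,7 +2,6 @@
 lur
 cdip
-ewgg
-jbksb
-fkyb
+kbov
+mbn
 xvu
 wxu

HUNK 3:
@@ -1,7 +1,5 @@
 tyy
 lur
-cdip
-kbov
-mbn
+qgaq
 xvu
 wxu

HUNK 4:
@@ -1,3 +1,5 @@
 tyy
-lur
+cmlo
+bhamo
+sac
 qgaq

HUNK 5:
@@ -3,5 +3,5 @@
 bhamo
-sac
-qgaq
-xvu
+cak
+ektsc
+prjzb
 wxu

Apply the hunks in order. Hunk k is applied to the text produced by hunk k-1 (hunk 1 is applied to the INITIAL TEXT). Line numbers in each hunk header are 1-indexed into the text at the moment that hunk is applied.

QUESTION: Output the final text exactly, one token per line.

Hunk 1: at line 1 remove [ame] add [cdip,ewgg,jbksb] -> 8 lines: tyy lur cdip ewgg jbksb fkyb xvu wxu
Hunk 2: at line 2 remove [ewgg,jbksb,fkyb] add [kbov,mbn] -> 7 lines: tyy lur cdip kbov mbn xvu wxu
Hunk 3: at line 1 remove [cdip,kbov,mbn] add [qgaq] -> 5 lines: tyy lur qgaq xvu wxu
Hunk 4: at line 1 remove [lur] add [cmlo,bhamo,sac] -> 7 lines: tyy cmlo bhamo sac qgaq xvu wxu
Hunk 5: at line 3 remove [sac,qgaq,xvu] add [cak,ektsc,prjzb] -> 7 lines: tyy cmlo bhamo cak ektsc prjzb wxu

Answer: tyy
cmlo
bhamo
cak
ektsc
prjzb
wxu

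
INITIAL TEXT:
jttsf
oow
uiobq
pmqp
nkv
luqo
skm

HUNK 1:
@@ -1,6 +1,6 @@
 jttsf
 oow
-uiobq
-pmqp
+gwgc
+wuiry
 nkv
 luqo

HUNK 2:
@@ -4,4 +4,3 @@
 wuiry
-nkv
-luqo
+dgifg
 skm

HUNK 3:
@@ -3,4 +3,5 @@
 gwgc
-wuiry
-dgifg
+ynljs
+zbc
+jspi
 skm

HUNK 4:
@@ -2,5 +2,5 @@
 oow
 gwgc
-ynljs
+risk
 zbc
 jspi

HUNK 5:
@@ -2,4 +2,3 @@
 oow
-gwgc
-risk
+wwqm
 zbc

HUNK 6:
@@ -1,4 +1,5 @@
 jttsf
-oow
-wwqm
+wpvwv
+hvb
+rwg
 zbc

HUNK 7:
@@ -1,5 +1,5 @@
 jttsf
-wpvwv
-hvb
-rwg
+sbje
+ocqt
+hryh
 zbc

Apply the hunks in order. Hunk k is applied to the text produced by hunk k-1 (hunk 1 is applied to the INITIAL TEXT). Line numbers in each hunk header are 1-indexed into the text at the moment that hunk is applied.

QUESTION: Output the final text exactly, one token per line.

Hunk 1: at line 1 remove [uiobq,pmqp] add [gwgc,wuiry] -> 7 lines: jttsf oow gwgc wuiry nkv luqo skm
Hunk 2: at line 4 remove [nkv,luqo] add [dgifg] -> 6 lines: jttsf oow gwgc wuiry dgifg skm
Hunk 3: at line 3 remove [wuiry,dgifg] add [ynljs,zbc,jspi] -> 7 lines: jttsf oow gwgc ynljs zbc jspi skm
Hunk 4: at line 2 remove [ynljs] add [risk] -> 7 lines: jttsf oow gwgc risk zbc jspi skm
Hunk 5: at line 2 remove [gwgc,risk] add [wwqm] -> 6 lines: jttsf oow wwqm zbc jspi skm
Hunk 6: at line 1 remove [oow,wwqm] add [wpvwv,hvb,rwg] -> 7 lines: jttsf wpvwv hvb rwg zbc jspi skm
Hunk 7: at line 1 remove [wpvwv,hvb,rwg] add [sbje,ocqt,hryh] -> 7 lines: jttsf sbje ocqt hryh zbc jspi skm

Answer: jttsf
sbje
ocqt
hryh
zbc
jspi
skm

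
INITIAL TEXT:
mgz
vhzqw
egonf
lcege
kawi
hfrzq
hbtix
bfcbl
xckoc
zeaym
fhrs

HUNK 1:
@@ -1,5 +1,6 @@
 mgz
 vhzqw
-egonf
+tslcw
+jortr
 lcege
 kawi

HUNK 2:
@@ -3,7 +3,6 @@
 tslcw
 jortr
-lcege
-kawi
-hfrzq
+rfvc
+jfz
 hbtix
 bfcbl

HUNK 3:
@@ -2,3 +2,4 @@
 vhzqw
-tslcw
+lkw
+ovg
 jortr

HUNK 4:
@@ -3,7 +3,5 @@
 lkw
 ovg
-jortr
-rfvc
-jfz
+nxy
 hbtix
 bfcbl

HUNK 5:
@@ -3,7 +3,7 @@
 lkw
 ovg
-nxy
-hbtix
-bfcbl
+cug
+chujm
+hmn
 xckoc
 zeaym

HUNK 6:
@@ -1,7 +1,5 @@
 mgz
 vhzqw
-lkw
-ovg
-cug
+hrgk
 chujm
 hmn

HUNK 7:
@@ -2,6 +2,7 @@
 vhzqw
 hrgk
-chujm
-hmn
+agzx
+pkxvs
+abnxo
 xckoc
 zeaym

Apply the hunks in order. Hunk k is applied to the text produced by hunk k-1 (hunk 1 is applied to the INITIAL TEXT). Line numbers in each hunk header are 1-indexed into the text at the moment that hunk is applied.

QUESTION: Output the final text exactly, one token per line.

Answer: mgz
vhzqw
hrgk
agzx
pkxvs
abnxo
xckoc
zeaym
fhrs

Derivation:
Hunk 1: at line 1 remove [egonf] add [tslcw,jortr] -> 12 lines: mgz vhzqw tslcw jortr lcege kawi hfrzq hbtix bfcbl xckoc zeaym fhrs
Hunk 2: at line 3 remove [lcege,kawi,hfrzq] add [rfvc,jfz] -> 11 lines: mgz vhzqw tslcw jortr rfvc jfz hbtix bfcbl xckoc zeaym fhrs
Hunk 3: at line 2 remove [tslcw] add [lkw,ovg] -> 12 lines: mgz vhzqw lkw ovg jortr rfvc jfz hbtix bfcbl xckoc zeaym fhrs
Hunk 4: at line 3 remove [jortr,rfvc,jfz] add [nxy] -> 10 lines: mgz vhzqw lkw ovg nxy hbtix bfcbl xckoc zeaym fhrs
Hunk 5: at line 3 remove [nxy,hbtix,bfcbl] add [cug,chujm,hmn] -> 10 lines: mgz vhzqw lkw ovg cug chujm hmn xckoc zeaym fhrs
Hunk 6: at line 1 remove [lkw,ovg,cug] add [hrgk] -> 8 lines: mgz vhzqw hrgk chujm hmn xckoc zeaym fhrs
Hunk 7: at line 2 remove [chujm,hmn] add [agzx,pkxvs,abnxo] -> 9 lines: mgz vhzqw hrgk agzx pkxvs abnxo xckoc zeaym fhrs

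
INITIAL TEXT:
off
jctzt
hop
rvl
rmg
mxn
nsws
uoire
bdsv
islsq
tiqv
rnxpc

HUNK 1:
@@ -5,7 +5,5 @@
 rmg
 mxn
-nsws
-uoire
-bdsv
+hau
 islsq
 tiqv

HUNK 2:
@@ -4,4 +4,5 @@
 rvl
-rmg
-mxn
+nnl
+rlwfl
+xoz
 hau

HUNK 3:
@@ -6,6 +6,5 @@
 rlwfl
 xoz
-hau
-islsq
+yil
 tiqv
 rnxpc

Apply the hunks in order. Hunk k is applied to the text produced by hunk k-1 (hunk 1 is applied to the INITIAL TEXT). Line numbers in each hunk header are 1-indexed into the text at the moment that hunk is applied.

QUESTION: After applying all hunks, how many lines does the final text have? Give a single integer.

Answer: 10

Derivation:
Hunk 1: at line 5 remove [nsws,uoire,bdsv] add [hau] -> 10 lines: off jctzt hop rvl rmg mxn hau islsq tiqv rnxpc
Hunk 2: at line 4 remove [rmg,mxn] add [nnl,rlwfl,xoz] -> 11 lines: off jctzt hop rvl nnl rlwfl xoz hau islsq tiqv rnxpc
Hunk 3: at line 6 remove [hau,islsq] add [yil] -> 10 lines: off jctzt hop rvl nnl rlwfl xoz yil tiqv rnxpc
Final line count: 10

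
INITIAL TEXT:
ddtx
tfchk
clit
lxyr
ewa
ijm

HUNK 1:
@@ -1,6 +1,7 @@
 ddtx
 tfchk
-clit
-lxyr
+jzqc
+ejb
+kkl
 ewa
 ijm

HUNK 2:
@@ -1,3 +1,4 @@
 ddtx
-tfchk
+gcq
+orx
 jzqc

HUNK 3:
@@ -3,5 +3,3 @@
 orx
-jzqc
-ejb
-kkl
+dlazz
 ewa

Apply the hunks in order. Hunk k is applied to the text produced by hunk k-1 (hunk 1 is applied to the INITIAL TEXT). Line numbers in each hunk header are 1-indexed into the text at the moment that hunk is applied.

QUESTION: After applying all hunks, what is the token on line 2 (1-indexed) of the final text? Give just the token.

Answer: gcq

Derivation:
Hunk 1: at line 1 remove [clit,lxyr] add [jzqc,ejb,kkl] -> 7 lines: ddtx tfchk jzqc ejb kkl ewa ijm
Hunk 2: at line 1 remove [tfchk] add [gcq,orx] -> 8 lines: ddtx gcq orx jzqc ejb kkl ewa ijm
Hunk 3: at line 3 remove [jzqc,ejb,kkl] add [dlazz] -> 6 lines: ddtx gcq orx dlazz ewa ijm
Final line 2: gcq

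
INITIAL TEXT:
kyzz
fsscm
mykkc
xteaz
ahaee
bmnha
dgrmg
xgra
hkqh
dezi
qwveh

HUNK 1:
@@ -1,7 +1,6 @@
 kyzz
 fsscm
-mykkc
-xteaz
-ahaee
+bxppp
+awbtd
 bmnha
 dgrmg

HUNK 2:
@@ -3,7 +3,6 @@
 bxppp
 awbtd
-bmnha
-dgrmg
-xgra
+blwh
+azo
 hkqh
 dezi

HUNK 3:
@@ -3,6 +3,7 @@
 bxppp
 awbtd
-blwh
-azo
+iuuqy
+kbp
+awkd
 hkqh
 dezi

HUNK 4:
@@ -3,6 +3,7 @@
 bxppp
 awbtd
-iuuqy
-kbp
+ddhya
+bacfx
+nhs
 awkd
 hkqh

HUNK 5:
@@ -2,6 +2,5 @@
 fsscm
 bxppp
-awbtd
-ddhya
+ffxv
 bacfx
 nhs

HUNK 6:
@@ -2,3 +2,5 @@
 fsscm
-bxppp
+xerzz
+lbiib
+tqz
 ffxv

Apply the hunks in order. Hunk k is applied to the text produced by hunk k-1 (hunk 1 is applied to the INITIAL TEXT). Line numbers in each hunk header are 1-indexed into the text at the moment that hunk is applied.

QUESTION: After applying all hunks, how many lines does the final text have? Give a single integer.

Answer: 12

Derivation:
Hunk 1: at line 1 remove [mykkc,xteaz,ahaee] add [bxppp,awbtd] -> 10 lines: kyzz fsscm bxppp awbtd bmnha dgrmg xgra hkqh dezi qwveh
Hunk 2: at line 3 remove [bmnha,dgrmg,xgra] add [blwh,azo] -> 9 lines: kyzz fsscm bxppp awbtd blwh azo hkqh dezi qwveh
Hunk 3: at line 3 remove [blwh,azo] add [iuuqy,kbp,awkd] -> 10 lines: kyzz fsscm bxppp awbtd iuuqy kbp awkd hkqh dezi qwveh
Hunk 4: at line 3 remove [iuuqy,kbp] add [ddhya,bacfx,nhs] -> 11 lines: kyzz fsscm bxppp awbtd ddhya bacfx nhs awkd hkqh dezi qwveh
Hunk 5: at line 2 remove [awbtd,ddhya] add [ffxv] -> 10 lines: kyzz fsscm bxppp ffxv bacfx nhs awkd hkqh dezi qwveh
Hunk 6: at line 2 remove [bxppp] add [xerzz,lbiib,tqz] -> 12 lines: kyzz fsscm xerzz lbiib tqz ffxv bacfx nhs awkd hkqh dezi qwveh
Final line count: 12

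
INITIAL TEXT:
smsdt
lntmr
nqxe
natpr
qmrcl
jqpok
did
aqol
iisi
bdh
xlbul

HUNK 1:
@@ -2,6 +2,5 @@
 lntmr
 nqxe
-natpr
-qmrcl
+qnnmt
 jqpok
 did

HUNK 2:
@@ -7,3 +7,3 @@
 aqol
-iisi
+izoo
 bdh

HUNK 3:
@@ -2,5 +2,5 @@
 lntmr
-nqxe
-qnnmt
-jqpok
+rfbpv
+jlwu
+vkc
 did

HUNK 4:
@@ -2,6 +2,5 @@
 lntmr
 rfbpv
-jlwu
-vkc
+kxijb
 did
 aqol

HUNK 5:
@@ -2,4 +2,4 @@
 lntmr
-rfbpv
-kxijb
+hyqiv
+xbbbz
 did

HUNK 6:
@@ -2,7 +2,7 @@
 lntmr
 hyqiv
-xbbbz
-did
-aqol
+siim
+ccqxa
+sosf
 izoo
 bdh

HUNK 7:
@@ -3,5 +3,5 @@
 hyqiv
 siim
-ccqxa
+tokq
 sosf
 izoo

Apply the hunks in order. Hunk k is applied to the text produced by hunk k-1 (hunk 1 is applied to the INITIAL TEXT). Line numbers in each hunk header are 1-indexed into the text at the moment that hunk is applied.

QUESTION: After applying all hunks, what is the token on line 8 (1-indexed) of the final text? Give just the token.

Answer: bdh

Derivation:
Hunk 1: at line 2 remove [natpr,qmrcl] add [qnnmt] -> 10 lines: smsdt lntmr nqxe qnnmt jqpok did aqol iisi bdh xlbul
Hunk 2: at line 7 remove [iisi] add [izoo] -> 10 lines: smsdt lntmr nqxe qnnmt jqpok did aqol izoo bdh xlbul
Hunk 3: at line 2 remove [nqxe,qnnmt,jqpok] add [rfbpv,jlwu,vkc] -> 10 lines: smsdt lntmr rfbpv jlwu vkc did aqol izoo bdh xlbul
Hunk 4: at line 2 remove [jlwu,vkc] add [kxijb] -> 9 lines: smsdt lntmr rfbpv kxijb did aqol izoo bdh xlbul
Hunk 5: at line 2 remove [rfbpv,kxijb] add [hyqiv,xbbbz] -> 9 lines: smsdt lntmr hyqiv xbbbz did aqol izoo bdh xlbul
Hunk 6: at line 2 remove [xbbbz,did,aqol] add [siim,ccqxa,sosf] -> 9 lines: smsdt lntmr hyqiv siim ccqxa sosf izoo bdh xlbul
Hunk 7: at line 3 remove [ccqxa] add [tokq] -> 9 lines: smsdt lntmr hyqiv siim tokq sosf izoo bdh xlbul
Final line 8: bdh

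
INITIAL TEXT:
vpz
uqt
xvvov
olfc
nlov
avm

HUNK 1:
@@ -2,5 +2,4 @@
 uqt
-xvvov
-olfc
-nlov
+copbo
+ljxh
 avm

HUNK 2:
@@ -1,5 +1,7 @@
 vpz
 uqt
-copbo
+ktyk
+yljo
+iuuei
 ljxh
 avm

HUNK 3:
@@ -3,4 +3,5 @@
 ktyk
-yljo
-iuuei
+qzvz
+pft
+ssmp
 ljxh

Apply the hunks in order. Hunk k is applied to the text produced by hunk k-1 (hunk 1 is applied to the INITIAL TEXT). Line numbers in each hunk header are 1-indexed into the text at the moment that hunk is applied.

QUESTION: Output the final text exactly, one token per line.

Hunk 1: at line 2 remove [xvvov,olfc,nlov] add [copbo,ljxh] -> 5 lines: vpz uqt copbo ljxh avm
Hunk 2: at line 1 remove [copbo] add [ktyk,yljo,iuuei] -> 7 lines: vpz uqt ktyk yljo iuuei ljxh avm
Hunk 3: at line 3 remove [yljo,iuuei] add [qzvz,pft,ssmp] -> 8 lines: vpz uqt ktyk qzvz pft ssmp ljxh avm

Answer: vpz
uqt
ktyk
qzvz
pft
ssmp
ljxh
avm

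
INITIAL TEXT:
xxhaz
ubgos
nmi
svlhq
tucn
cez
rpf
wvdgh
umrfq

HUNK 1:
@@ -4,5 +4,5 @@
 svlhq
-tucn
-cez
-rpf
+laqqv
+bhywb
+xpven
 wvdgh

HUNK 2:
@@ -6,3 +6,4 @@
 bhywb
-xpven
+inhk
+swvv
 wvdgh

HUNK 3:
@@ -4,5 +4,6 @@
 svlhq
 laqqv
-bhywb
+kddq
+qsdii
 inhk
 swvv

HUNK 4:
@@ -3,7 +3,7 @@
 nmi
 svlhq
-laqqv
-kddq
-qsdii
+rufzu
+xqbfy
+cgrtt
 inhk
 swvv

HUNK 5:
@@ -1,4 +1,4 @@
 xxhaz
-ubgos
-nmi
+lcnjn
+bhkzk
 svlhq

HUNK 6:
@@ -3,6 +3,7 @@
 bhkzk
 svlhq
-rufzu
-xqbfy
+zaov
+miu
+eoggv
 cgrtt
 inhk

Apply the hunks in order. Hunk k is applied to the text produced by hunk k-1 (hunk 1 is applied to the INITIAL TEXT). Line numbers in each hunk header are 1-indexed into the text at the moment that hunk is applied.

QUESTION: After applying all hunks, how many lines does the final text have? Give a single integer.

Hunk 1: at line 4 remove [tucn,cez,rpf] add [laqqv,bhywb,xpven] -> 9 lines: xxhaz ubgos nmi svlhq laqqv bhywb xpven wvdgh umrfq
Hunk 2: at line 6 remove [xpven] add [inhk,swvv] -> 10 lines: xxhaz ubgos nmi svlhq laqqv bhywb inhk swvv wvdgh umrfq
Hunk 3: at line 4 remove [bhywb] add [kddq,qsdii] -> 11 lines: xxhaz ubgos nmi svlhq laqqv kddq qsdii inhk swvv wvdgh umrfq
Hunk 4: at line 3 remove [laqqv,kddq,qsdii] add [rufzu,xqbfy,cgrtt] -> 11 lines: xxhaz ubgos nmi svlhq rufzu xqbfy cgrtt inhk swvv wvdgh umrfq
Hunk 5: at line 1 remove [ubgos,nmi] add [lcnjn,bhkzk] -> 11 lines: xxhaz lcnjn bhkzk svlhq rufzu xqbfy cgrtt inhk swvv wvdgh umrfq
Hunk 6: at line 3 remove [rufzu,xqbfy] add [zaov,miu,eoggv] -> 12 lines: xxhaz lcnjn bhkzk svlhq zaov miu eoggv cgrtt inhk swvv wvdgh umrfq
Final line count: 12

Answer: 12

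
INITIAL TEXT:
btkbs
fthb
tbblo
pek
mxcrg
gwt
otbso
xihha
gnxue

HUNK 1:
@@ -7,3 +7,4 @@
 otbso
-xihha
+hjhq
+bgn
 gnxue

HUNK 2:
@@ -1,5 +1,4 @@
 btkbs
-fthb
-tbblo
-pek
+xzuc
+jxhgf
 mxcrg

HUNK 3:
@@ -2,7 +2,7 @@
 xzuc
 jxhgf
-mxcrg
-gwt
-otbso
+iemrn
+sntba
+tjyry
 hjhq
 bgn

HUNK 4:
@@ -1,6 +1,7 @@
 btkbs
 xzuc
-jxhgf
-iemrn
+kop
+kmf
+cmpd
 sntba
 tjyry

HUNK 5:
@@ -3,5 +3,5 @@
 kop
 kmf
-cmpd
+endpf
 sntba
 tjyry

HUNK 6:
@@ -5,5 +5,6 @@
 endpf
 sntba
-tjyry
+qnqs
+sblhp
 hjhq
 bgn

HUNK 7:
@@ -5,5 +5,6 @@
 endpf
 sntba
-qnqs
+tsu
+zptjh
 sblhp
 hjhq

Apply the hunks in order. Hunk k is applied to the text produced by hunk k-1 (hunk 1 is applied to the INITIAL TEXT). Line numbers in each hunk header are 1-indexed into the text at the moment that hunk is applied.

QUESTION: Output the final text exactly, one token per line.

Hunk 1: at line 7 remove [xihha] add [hjhq,bgn] -> 10 lines: btkbs fthb tbblo pek mxcrg gwt otbso hjhq bgn gnxue
Hunk 2: at line 1 remove [fthb,tbblo,pek] add [xzuc,jxhgf] -> 9 lines: btkbs xzuc jxhgf mxcrg gwt otbso hjhq bgn gnxue
Hunk 3: at line 2 remove [mxcrg,gwt,otbso] add [iemrn,sntba,tjyry] -> 9 lines: btkbs xzuc jxhgf iemrn sntba tjyry hjhq bgn gnxue
Hunk 4: at line 1 remove [jxhgf,iemrn] add [kop,kmf,cmpd] -> 10 lines: btkbs xzuc kop kmf cmpd sntba tjyry hjhq bgn gnxue
Hunk 5: at line 3 remove [cmpd] add [endpf] -> 10 lines: btkbs xzuc kop kmf endpf sntba tjyry hjhq bgn gnxue
Hunk 6: at line 5 remove [tjyry] add [qnqs,sblhp] -> 11 lines: btkbs xzuc kop kmf endpf sntba qnqs sblhp hjhq bgn gnxue
Hunk 7: at line 5 remove [qnqs] add [tsu,zptjh] -> 12 lines: btkbs xzuc kop kmf endpf sntba tsu zptjh sblhp hjhq bgn gnxue

Answer: btkbs
xzuc
kop
kmf
endpf
sntba
tsu
zptjh
sblhp
hjhq
bgn
gnxue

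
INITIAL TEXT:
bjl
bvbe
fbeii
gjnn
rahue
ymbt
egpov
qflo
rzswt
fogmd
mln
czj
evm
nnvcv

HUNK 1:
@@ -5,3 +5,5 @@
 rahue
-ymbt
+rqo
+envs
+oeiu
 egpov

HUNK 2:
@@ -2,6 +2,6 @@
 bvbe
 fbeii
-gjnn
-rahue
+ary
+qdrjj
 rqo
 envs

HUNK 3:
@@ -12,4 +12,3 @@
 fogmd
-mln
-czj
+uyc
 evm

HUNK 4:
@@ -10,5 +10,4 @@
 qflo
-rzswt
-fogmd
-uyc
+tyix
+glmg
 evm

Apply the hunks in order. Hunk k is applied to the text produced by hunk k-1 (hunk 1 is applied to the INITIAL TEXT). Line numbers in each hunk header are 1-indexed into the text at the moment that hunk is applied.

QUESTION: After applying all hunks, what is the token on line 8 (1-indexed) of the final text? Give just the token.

Answer: oeiu

Derivation:
Hunk 1: at line 5 remove [ymbt] add [rqo,envs,oeiu] -> 16 lines: bjl bvbe fbeii gjnn rahue rqo envs oeiu egpov qflo rzswt fogmd mln czj evm nnvcv
Hunk 2: at line 2 remove [gjnn,rahue] add [ary,qdrjj] -> 16 lines: bjl bvbe fbeii ary qdrjj rqo envs oeiu egpov qflo rzswt fogmd mln czj evm nnvcv
Hunk 3: at line 12 remove [mln,czj] add [uyc] -> 15 lines: bjl bvbe fbeii ary qdrjj rqo envs oeiu egpov qflo rzswt fogmd uyc evm nnvcv
Hunk 4: at line 10 remove [rzswt,fogmd,uyc] add [tyix,glmg] -> 14 lines: bjl bvbe fbeii ary qdrjj rqo envs oeiu egpov qflo tyix glmg evm nnvcv
Final line 8: oeiu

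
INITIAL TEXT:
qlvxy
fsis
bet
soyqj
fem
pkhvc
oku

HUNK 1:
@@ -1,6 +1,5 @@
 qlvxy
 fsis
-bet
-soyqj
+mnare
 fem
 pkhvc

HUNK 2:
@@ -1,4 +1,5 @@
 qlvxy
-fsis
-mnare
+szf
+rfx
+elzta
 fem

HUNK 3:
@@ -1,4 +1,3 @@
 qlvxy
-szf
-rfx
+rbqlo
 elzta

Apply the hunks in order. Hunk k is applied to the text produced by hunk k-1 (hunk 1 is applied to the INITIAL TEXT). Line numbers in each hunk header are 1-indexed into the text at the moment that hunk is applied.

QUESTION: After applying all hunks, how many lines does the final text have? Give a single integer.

Answer: 6

Derivation:
Hunk 1: at line 1 remove [bet,soyqj] add [mnare] -> 6 lines: qlvxy fsis mnare fem pkhvc oku
Hunk 2: at line 1 remove [fsis,mnare] add [szf,rfx,elzta] -> 7 lines: qlvxy szf rfx elzta fem pkhvc oku
Hunk 3: at line 1 remove [szf,rfx] add [rbqlo] -> 6 lines: qlvxy rbqlo elzta fem pkhvc oku
Final line count: 6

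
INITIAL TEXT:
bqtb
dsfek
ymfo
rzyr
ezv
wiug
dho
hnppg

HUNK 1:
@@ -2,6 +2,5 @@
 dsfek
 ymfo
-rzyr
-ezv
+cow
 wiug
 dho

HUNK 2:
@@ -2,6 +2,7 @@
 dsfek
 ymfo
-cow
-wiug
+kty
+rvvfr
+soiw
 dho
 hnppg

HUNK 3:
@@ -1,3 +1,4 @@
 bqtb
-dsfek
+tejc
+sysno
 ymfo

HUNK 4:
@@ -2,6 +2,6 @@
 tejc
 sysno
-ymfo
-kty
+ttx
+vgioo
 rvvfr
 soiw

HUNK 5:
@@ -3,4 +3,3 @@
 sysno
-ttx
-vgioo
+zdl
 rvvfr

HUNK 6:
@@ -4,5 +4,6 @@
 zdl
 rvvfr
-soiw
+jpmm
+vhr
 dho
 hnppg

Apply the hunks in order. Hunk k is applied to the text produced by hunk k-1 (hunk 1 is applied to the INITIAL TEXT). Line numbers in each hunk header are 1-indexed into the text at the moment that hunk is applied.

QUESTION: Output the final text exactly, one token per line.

Hunk 1: at line 2 remove [rzyr,ezv] add [cow] -> 7 lines: bqtb dsfek ymfo cow wiug dho hnppg
Hunk 2: at line 2 remove [cow,wiug] add [kty,rvvfr,soiw] -> 8 lines: bqtb dsfek ymfo kty rvvfr soiw dho hnppg
Hunk 3: at line 1 remove [dsfek] add [tejc,sysno] -> 9 lines: bqtb tejc sysno ymfo kty rvvfr soiw dho hnppg
Hunk 4: at line 2 remove [ymfo,kty] add [ttx,vgioo] -> 9 lines: bqtb tejc sysno ttx vgioo rvvfr soiw dho hnppg
Hunk 5: at line 3 remove [ttx,vgioo] add [zdl] -> 8 lines: bqtb tejc sysno zdl rvvfr soiw dho hnppg
Hunk 6: at line 4 remove [soiw] add [jpmm,vhr] -> 9 lines: bqtb tejc sysno zdl rvvfr jpmm vhr dho hnppg

Answer: bqtb
tejc
sysno
zdl
rvvfr
jpmm
vhr
dho
hnppg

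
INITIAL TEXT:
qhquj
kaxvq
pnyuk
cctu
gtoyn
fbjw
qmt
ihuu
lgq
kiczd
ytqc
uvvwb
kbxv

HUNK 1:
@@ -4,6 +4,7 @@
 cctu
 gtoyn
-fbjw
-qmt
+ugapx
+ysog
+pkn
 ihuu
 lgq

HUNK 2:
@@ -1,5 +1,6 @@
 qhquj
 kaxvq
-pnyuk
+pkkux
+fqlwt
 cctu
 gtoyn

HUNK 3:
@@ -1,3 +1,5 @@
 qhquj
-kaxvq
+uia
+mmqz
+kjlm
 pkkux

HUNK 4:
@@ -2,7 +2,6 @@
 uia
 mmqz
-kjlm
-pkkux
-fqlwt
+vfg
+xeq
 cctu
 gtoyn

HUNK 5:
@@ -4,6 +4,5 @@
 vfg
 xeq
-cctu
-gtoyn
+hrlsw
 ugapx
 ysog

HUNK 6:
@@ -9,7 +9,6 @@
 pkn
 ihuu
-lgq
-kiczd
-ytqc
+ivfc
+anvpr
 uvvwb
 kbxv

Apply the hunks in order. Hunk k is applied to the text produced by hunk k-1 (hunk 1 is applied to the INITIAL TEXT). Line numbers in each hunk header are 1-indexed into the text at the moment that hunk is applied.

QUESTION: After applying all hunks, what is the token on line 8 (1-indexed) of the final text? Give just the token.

Hunk 1: at line 4 remove [fbjw,qmt] add [ugapx,ysog,pkn] -> 14 lines: qhquj kaxvq pnyuk cctu gtoyn ugapx ysog pkn ihuu lgq kiczd ytqc uvvwb kbxv
Hunk 2: at line 1 remove [pnyuk] add [pkkux,fqlwt] -> 15 lines: qhquj kaxvq pkkux fqlwt cctu gtoyn ugapx ysog pkn ihuu lgq kiczd ytqc uvvwb kbxv
Hunk 3: at line 1 remove [kaxvq] add [uia,mmqz,kjlm] -> 17 lines: qhquj uia mmqz kjlm pkkux fqlwt cctu gtoyn ugapx ysog pkn ihuu lgq kiczd ytqc uvvwb kbxv
Hunk 4: at line 2 remove [kjlm,pkkux,fqlwt] add [vfg,xeq] -> 16 lines: qhquj uia mmqz vfg xeq cctu gtoyn ugapx ysog pkn ihuu lgq kiczd ytqc uvvwb kbxv
Hunk 5: at line 4 remove [cctu,gtoyn] add [hrlsw] -> 15 lines: qhquj uia mmqz vfg xeq hrlsw ugapx ysog pkn ihuu lgq kiczd ytqc uvvwb kbxv
Hunk 6: at line 9 remove [lgq,kiczd,ytqc] add [ivfc,anvpr] -> 14 lines: qhquj uia mmqz vfg xeq hrlsw ugapx ysog pkn ihuu ivfc anvpr uvvwb kbxv
Final line 8: ysog

Answer: ysog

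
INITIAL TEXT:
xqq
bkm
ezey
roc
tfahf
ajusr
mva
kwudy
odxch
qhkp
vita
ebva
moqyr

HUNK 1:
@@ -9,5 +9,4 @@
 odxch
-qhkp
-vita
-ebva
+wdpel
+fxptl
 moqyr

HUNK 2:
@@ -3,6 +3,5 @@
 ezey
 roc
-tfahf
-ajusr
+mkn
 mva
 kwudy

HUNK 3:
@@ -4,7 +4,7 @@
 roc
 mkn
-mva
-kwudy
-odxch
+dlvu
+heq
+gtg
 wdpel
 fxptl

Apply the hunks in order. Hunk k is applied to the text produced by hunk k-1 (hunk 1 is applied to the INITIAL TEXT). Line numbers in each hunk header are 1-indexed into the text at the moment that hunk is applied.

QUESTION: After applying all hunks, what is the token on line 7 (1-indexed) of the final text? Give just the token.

Hunk 1: at line 9 remove [qhkp,vita,ebva] add [wdpel,fxptl] -> 12 lines: xqq bkm ezey roc tfahf ajusr mva kwudy odxch wdpel fxptl moqyr
Hunk 2: at line 3 remove [tfahf,ajusr] add [mkn] -> 11 lines: xqq bkm ezey roc mkn mva kwudy odxch wdpel fxptl moqyr
Hunk 3: at line 4 remove [mva,kwudy,odxch] add [dlvu,heq,gtg] -> 11 lines: xqq bkm ezey roc mkn dlvu heq gtg wdpel fxptl moqyr
Final line 7: heq

Answer: heq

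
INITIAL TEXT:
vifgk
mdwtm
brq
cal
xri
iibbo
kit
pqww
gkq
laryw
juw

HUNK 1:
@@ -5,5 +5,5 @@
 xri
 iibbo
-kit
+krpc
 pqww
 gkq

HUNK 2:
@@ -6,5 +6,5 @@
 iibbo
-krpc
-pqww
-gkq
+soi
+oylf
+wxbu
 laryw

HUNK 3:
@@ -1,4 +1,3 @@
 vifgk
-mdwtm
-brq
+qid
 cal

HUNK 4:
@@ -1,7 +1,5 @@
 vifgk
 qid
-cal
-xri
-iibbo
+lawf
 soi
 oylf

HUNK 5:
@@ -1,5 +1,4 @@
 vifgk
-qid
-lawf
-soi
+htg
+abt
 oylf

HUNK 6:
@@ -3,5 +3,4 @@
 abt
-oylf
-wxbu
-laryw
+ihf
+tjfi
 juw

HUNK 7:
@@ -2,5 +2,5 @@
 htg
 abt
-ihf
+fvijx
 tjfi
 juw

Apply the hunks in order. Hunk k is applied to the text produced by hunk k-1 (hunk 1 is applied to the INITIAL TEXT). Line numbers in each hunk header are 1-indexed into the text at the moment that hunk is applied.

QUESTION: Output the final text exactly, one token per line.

Answer: vifgk
htg
abt
fvijx
tjfi
juw

Derivation:
Hunk 1: at line 5 remove [kit] add [krpc] -> 11 lines: vifgk mdwtm brq cal xri iibbo krpc pqww gkq laryw juw
Hunk 2: at line 6 remove [krpc,pqww,gkq] add [soi,oylf,wxbu] -> 11 lines: vifgk mdwtm brq cal xri iibbo soi oylf wxbu laryw juw
Hunk 3: at line 1 remove [mdwtm,brq] add [qid] -> 10 lines: vifgk qid cal xri iibbo soi oylf wxbu laryw juw
Hunk 4: at line 1 remove [cal,xri,iibbo] add [lawf] -> 8 lines: vifgk qid lawf soi oylf wxbu laryw juw
Hunk 5: at line 1 remove [qid,lawf,soi] add [htg,abt] -> 7 lines: vifgk htg abt oylf wxbu laryw juw
Hunk 6: at line 3 remove [oylf,wxbu,laryw] add [ihf,tjfi] -> 6 lines: vifgk htg abt ihf tjfi juw
Hunk 7: at line 2 remove [ihf] add [fvijx] -> 6 lines: vifgk htg abt fvijx tjfi juw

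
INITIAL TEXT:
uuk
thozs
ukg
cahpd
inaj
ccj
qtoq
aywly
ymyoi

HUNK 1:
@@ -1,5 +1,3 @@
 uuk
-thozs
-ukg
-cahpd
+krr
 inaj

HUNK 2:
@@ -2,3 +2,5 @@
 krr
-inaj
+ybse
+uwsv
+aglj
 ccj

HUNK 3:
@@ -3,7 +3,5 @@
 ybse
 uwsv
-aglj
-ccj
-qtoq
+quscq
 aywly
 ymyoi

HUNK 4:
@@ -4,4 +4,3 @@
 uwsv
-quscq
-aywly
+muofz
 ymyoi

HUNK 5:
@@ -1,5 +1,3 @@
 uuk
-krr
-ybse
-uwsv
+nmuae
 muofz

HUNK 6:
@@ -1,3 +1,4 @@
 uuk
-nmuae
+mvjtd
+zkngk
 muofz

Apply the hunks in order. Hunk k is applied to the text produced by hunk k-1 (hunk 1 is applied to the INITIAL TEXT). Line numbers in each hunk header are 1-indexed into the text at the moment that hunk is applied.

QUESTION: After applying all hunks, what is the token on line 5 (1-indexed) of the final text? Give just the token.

Answer: ymyoi

Derivation:
Hunk 1: at line 1 remove [thozs,ukg,cahpd] add [krr] -> 7 lines: uuk krr inaj ccj qtoq aywly ymyoi
Hunk 2: at line 2 remove [inaj] add [ybse,uwsv,aglj] -> 9 lines: uuk krr ybse uwsv aglj ccj qtoq aywly ymyoi
Hunk 3: at line 3 remove [aglj,ccj,qtoq] add [quscq] -> 7 lines: uuk krr ybse uwsv quscq aywly ymyoi
Hunk 4: at line 4 remove [quscq,aywly] add [muofz] -> 6 lines: uuk krr ybse uwsv muofz ymyoi
Hunk 5: at line 1 remove [krr,ybse,uwsv] add [nmuae] -> 4 lines: uuk nmuae muofz ymyoi
Hunk 6: at line 1 remove [nmuae] add [mvjtd,zkngk] -> 5 lines: uuk mvjtd zkngk muofz ymyoi
Final line 5: ymyoi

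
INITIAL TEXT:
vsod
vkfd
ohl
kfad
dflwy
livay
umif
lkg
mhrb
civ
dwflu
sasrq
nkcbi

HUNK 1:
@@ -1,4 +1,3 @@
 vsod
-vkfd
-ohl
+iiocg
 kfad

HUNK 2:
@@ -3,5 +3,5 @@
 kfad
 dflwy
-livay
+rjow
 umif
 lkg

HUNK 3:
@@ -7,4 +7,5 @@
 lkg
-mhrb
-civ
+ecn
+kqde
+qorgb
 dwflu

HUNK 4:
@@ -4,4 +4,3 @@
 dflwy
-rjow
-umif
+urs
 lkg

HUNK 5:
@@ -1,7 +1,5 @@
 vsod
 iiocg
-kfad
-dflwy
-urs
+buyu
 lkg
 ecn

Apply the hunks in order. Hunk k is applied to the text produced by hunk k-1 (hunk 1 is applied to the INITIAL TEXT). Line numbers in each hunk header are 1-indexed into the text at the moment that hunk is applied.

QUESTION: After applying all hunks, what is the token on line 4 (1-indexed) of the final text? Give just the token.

Answer: lkg

Derivation:
Hunk 1: at line 1 remove [vkfd,ohl] add [iiocg] -> 12 lines: vsod iiocg kfad dflwy livay umif lkg mhrb civ dwflu sasrq nkcbi
Hunk 2: at line 3 remove [livay] add [rjow] -> 12 lines: vsod iiocg kfad dflwy rjow umif lkg mhrb civ dwflu sasrq nkcbi
Hunk 3: at line 7 remove [mhrb,civ] add [ecn,kqde,qorgb] -> 13 lines: vsod iiocg kfad dflwy rjow umif lkg ecn kqde qorgb dwflu sasrq nkcbi
Hunk 4: at line 4 remove [rjow,umif] add [urs] -> 12 lines: vsod iiocg kfad dflwy urs lkg ecn kqde qorgb dwflu sasrq nkcbi
Hunk 5: at line 1 remove [kfad,dflwy,urs] add [buyu] -> 10 lines: vsod iiocg buyu lkg ecn kqde qorgb dwflu sasrq nkcbi
Final line 4: lkg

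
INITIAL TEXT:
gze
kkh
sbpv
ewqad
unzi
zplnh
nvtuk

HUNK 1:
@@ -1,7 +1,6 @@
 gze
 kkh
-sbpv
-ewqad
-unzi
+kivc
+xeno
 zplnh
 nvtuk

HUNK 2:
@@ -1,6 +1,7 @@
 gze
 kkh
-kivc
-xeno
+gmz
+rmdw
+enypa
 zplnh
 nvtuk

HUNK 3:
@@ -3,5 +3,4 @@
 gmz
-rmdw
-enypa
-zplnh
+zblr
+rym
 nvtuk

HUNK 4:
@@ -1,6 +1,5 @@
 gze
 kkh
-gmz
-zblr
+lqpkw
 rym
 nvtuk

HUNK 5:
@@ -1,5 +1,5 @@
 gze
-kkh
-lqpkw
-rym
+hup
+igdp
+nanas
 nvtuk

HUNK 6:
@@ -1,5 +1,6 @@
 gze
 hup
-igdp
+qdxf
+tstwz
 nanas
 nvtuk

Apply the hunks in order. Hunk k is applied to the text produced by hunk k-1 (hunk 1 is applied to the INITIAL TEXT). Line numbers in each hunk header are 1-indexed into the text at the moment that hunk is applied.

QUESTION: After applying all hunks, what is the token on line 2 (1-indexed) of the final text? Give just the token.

Hunk 1: at line 1 remove [sbpv,ewqad,unzi] add [kivc,xeno] -> 6 lines: gze kkh kivc xeno zplnh nvtuk
Hunk 2: at line 1 remove [kivc,xeno] add [gmz,rmdw,enypa] -> 7 lines: gze kkh gmz rmdw enypa zplnh nvtuk
Hunk 3: at line 3 remove [rmdw,enypa,zplnh] add [zblr,rym] -> 6 lines: gze kkh gmz zblr rym nvtuk
Hunk 4: at line 1 remove [gmz,zblr] add [lqpkw] -> 5 lines: gze kkh lqpkw rym nvtuk
Hunk 5: at line 1 remove [kkh,lqpkw,rym] add [hup,igdp,nanas] -> 5 lines: gze hup igdp nanas nvtuk
Hunk 6: at line 1 remove [igdp] add [qdxf,tstwz] -> 6 lines: gze hup qdxf tstwz nanas nvtuk
Final line 2: hup

Answer: hup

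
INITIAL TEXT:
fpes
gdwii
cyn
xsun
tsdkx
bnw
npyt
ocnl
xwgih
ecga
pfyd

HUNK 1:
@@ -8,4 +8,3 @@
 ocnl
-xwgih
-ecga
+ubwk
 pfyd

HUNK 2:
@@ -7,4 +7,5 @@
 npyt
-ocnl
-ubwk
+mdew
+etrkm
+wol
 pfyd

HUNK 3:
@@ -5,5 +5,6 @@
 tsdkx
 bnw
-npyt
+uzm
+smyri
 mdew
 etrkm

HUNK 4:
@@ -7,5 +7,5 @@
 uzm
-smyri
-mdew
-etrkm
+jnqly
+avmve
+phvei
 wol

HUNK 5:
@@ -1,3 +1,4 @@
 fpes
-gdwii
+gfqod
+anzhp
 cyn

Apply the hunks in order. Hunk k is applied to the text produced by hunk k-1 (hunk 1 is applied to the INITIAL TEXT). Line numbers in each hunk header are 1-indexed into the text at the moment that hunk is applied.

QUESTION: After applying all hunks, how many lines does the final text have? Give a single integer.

Hunk 1: at line 8 remove [xwgih,ecga] add [ubwk] -> 10 lines: fpes gdwii cyn xsun tsdkx bnw npyt ocnl ubwk pfyd
Hunk 2: at line 7 remove [ocnl,ubwk] add [mdew,etrkm,wol] -> 11 lines: fpes gdwii cyn xsun tsdkx bnw npyt mdew etrkm wol pfyd
Hunk 3: at line 5 remove [npyt] add [uzm,smyri] -> 12 lines: fpes gdwii cyn xsun tsdkx bnw uzm smyri mdew etrkm wol pfyd
Hunk 4: at line 7 remove [smyri,mdew,etrkm] add [jnqly,avmve,phvei] -> 12 lines: fpes gdwii cyn xsun tsdkx bnw uzm jnqly avmve phvei wol pfyd
Hunk 5: at line 1 remove [gdwii] add [gfqod,anzhp] -> 13 lines: fpes gfqod anzhp cyn xsun tsdkx bnw uzm jnqly avmve phvei wol pfyd
Final line count: 13

Answer: 13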